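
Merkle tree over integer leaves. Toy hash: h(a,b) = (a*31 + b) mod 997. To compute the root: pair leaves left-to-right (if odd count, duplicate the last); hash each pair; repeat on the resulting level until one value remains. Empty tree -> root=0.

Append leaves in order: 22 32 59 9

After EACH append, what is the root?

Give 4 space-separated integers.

Answer: 22 714 94 44

Derivation:
After append 22 (leaves=[22]):
  L0: [22]
  root=22
After append 32 (leaves=[22, 32]):
  L0: [22, 32]
  L1: h(22,32)=(22*31+32)%997=714 -> [714]
  root=714
After append 59 (leaves=[22, 32, 59]):
  L0: [22, 32, 59]
  L1: h(22,32)=(22*31+32)%997=714 h(59,59)=(59*31+59)%997=891 -> [714, 891]
  L2: h(714,891)=(714*31+891)%997=94 -> [94]
  root=94
After append 9 (leaves=[22, 32, 59, 9]):
  L0: [22, 32, 59, 9]
  L1: h(22,32)=(22*31+32)%997=714 h(59,9)=(59*31+9)%997=841 -> [714, 841]
  L2: h(714,841)=(714*31+841)%997=44 -> [44]
  root=44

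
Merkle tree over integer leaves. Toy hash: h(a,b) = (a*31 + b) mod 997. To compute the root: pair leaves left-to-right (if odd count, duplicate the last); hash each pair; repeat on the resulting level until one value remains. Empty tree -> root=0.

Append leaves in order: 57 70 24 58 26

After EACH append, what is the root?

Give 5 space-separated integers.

Answer: 57 840 886 920 309

Derivation:
After append 57 (leaves=[57]):
  L0: [57]
  root=57
After append 70 (leaves=[57, 70]):
  L0: [57, 70]
  L1: h(57,70)=(57*31+70)%997=840 -> [840]
  root=840
After append 24 (leaves=[57, 70, 24]):
  L0: [57, 70, 24]
  L1: h(57,70)=(57*31+70)%997=840 h(24,24)=(24*31+24)%997=768 -> [840, 768]
  L2: h(840,768)=(840*31+768)%997=886 -> [886]
  root=886
After append 58 (leaves=[57, 70, 24, 58]):
  L0: [57, 70, 24, 58]
  L1: h(57,70)=(57*31+70)%997=840 h(24,58)=(24*31+58)%997=802 -> [840, 802]
  L2: h(840,802)=(840*31+802)%997=920 -> [920]
  root=920
After append 26 (leaves=[57, 70, 24, 58, 26]):
  L0: [57, 70, 24, 58, 26]
  L1: h(57,70)=(57*31+70)%997=840 h(24,58)=(24*31+58)%997=802 h(26,26)=(26*31+26)%997=832 -> [840, 802, 832]
  L2: h(840,802)=(840*31+802)%997=920 h(832,832)=(832*31+832)%997=702 -> [920, 702]
  L3: h(920,702)=(920*31+702)%997=309 -> [309]
  root=309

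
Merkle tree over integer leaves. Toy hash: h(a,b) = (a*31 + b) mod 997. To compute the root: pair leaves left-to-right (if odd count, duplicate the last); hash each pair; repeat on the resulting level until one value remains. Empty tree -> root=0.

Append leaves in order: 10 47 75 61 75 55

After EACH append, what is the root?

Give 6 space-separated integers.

After append 10 (leaves=[10]):
  L0: [10]
  root=10
After append 47 (leaves=[10, 47]):
  L0: [10, 47]
  L1: h(10,47)=(10*31+47)%997=357 -> [357]
  root=357
After append 75 (leaves=[10, 47, 75]):
  L0: [10, 47, 75]
  L1: h(10,47)=(10*31+47)%997=357 h(75,75)=(75*31+75)%997=406 -> [357, 406]
  L2: h(357,406)=(357*31+406)%997=506 -> [506]
  root=506
After append 61 (leaves=[10, 47, 75, 61]):
  L0: [10, 47, 75, 61]
  L1: h(10,47)=(10*31+47)%997=357 h(75,61)=(75*31+61)%997=392 -> [357, 392]
  L2: h(357,392)=(357*31+392)%997=492 -> [492]
  root=492
After append 75 (leaves=[10, 47, 75, 61, 75]):
  L0: [10, 47, 75, 61, 75]
  L1: h(10,47)=(10*31+47)%997=357 h(75,61)=(75*31+61)%997=392 h(75,75)=(75*31+75)%997=406 -> [357, 392, 406]
  L2: h(357,392)=(357*31+392)%997=492 h(406,406)=(406*31+406)%997=31 -> [492, 31]
  L3: h(492,31)=(492*31+31)%997=328 -> [328]
  root=328
After append 55 (leaves=[10, 47, 75, 61, 75, 55]):
  L0: [10, 47, 75, 61, 75, 55]
  L1: h(10,47)=(10*31+47)%997=357 h(75,61)=(75*31+61)%997=392 h(75,55)=(75*31+55)%997=386 -> [357, 392, 386]
  L2: h(357,392)=(357*31+392)%997=492 h(386,386)=(386*31+386)%997=388 -> [492, 388]
  L3: h(492,388)=(492*31+388)%997=685 -> [685]
  root=685

Answer: 10 357 506 492 328 685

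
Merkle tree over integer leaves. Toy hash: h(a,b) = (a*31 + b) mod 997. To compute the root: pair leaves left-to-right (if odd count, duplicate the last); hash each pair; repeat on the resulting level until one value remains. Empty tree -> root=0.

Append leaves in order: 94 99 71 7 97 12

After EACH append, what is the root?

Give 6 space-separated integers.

Answer: 94 22 960 896 485 756

Derivation:
After append 94 (leaves=[94]):
  L0: [94]
  root=94
After append 99 (leaves=[94, 99]):
  L0: [94, 99]
  L1: h(94,99)=(94*31+99)%997=22 -> [22]
  root=22
After append 71 (leaves=[94, 99, 71]):
  L0: [94, 99, 71]
  L1: h(94,99)=(94*31+99)%997=22 h(71,71)=(71*31+71)%997=278 -> [22, 278]
  L2: h(22,278)=(22*31+278)%997=960 -> [960]
  root=960
After append 7 (leaves=[94, 99, 71, 7]):
  L0: [94, 99, 71, 7]
  L1: h(94,99)=(94*31+99)%997=22 h(71,7)=(71*31+7)%997=214 -> [22, 214]
  L2: h(22,214)=(22*31+214)%997=896 -> [896]
  root=896
After append 97 (leaves=[94, 99, 71, 7, 97]):
  L0: [94, 99, 71, 7, 97]
  L1: h(94,99)=(94*31+99)%997=22 h(71,7)=(71*31+7)%997=214 h(97,97)=(97*31+97)%997=113 -> [22, 214, 113]
  L2: h(22,214)=(22*31+214)%997=896 h(113,113)=(113*31+113)%997=625 -> [896, 625]
  L3: h(896,625)=(896*31+625)%997=485 -> [485]
  root=485
After append 12 (leaves=[94, 99, 71, 7, 97, 12]):
  L0: [94, 99, 71, 7, 97, 12]
  L1: h(94,99)=(94*31+99)%997=22 h(71,7)=(71*31+7)%997=214 h(97,12)=(97*31+12)%997=28 -> [22, 214, 28]
  L2: h(22,214)=(22*31+214)%997=896 h(28,28)=(28*31+28)%997=896 -> [896, 896]
  L3: h(896,896)=(896*31+896)%997=756 -> [756]
  root=756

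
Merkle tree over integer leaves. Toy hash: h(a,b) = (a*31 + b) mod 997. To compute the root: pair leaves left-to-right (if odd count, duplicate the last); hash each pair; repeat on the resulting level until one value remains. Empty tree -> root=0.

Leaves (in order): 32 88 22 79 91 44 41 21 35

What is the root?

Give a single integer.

Answer: 666

Derivation:
L0: [32, 88, 22, 79, 91, 44, 41, 21, 35]
L1: h(32,88)=(32*31+88)%997=83 h(22,79)=(22*31+79)%997=761 h(91,44)=(91*31+44)%997=871 h(41,21)=(41*31+21)%997=295 h(35,35)=(35*31+35)%997=123 -> [83, 761, 871, 295, 123]
L2: h(83,761)=(83*31+761)%997=343 h(871,295)=(871*31+295)%997=377 h(123,123)=(123*31+123)%997=945 -> [343, 377, 945]
L3: h(343,377)=(343*31+377)%997=43 h(945,945)=(945*31+945)%997=330 -> [43, 330]
L4: h(43,330)=(43*31+330)%997=666 -> [666]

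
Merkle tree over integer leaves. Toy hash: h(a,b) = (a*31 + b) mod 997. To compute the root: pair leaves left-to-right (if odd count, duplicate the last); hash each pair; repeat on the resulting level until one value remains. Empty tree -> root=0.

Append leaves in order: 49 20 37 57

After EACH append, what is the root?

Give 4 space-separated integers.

Answer: 49 542 40 60

Derivation:
After append 49 (leaves=[49]):
  L0: [49]
  root=49
After append 20 (leaves=[49, 20]):
  L0: [49, 20]
  L1: h(49,20)=(49*31+20)%997=542 -> [542]
  root=542
After append 37 (leaves=[49, 20, 37]):
  L0: [49, 20, 37]
  L1: h(49,20)=(49*31+20)%997=542 h(37,37)=(37*31+37)%997=187 -> [542, 187]
  L2: h(542,187)=(542*31+187)%997=40 -> [40]
  root=40
After append 57 (leaves=[49, 20, 37, 57]):
  L0: [49, 20, 37, 57]
  L1: h(49,20)=(49*31+20)%997=542 h(37,57)=(37*31+57)%997=207 -> [542, 207]
  L2: h(542,207)=(542*31+207)%997=60 -> [60]
  root=60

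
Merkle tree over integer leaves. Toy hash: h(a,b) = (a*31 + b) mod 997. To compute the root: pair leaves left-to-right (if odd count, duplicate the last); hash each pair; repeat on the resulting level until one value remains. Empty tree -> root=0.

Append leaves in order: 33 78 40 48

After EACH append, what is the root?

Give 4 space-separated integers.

Answer: 33 104 516 524

Derivation:
After append 33 (leaves=[33]):
  L0: [33]
  root=33
After append 78 (leaves=[33, 78]):
  L0: [33, 78]
  L1: h(33,78)=(33*31+78)%997=104 -> [104]
  root=104
After append 40 (leaves=[33, 78, 40]):
  L0: [33, 78, 40]
  L1: h(33,78)=(33*31+78)%997=104 h(40,40)=(40*31+40)%997=283 -> [104, 283]
  L2: h(104,283)=(104*31+283)%997=516 -> [516]
  root=516
After append 48 (leaves=[33, 78, 40, 48]):
  L0: [33, 78, 40, 48]
  L1: h(33,78)=(33*31+78)%997=104 h(40,48)=(40*31+48)%997=291 -> [104, 291]
  L2: h(104,291)=(104*31+291)%997=524 -> [524]
  root=524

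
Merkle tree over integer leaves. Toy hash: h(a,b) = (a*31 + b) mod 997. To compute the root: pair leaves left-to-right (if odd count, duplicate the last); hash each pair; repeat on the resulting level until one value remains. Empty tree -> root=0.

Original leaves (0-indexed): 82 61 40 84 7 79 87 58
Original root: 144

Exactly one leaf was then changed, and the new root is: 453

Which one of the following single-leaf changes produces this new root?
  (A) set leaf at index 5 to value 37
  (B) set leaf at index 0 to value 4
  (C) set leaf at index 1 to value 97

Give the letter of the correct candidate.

Answer: B

Derivation:
Original leaves: [82, 61, 40, 84, 7, 79, 87, 58]
Target new root: 453
Try each candidate change and compute the resulting root:
Candidate A: set leaf[5] = 37 -> leaves = [82, 61, 40, 84, 7, 37, 87, 58]
  L0: [82, 61, 40, 84, 7, 37, 87, 58]
  L1: h(82,61)=(82*31+61)%997=609 h(40,84)=(40*31+84)%997=327 h(7,37)=(7*31+37)%997=254 h(87,58)=(87*31+58)%997=761 -> [609, 327, 254, 761]
  L2: h(609,327)=(609*31+327)%997=263 h(254,761)=(254*31+761)%997=659 -> [263, 659]
  L3: h(263,659)=(263*31+659)%997=836 -> [836]
  root = 836 != target 453
Candidate B: set leaf[0] = 4 -> leaves = [4, 61, 40, 84, 7, 79, 87, 58]
  L0: [4, 61, 40, 84, 7, 79, 87, 58]
  L1: h(4,61)=(4*31+61)%997=185 h(40,84)=(40*31+84)%997=327 h(7,79)=(7*31+79)%997=296 h(87,58)=(87*31+58)%997=761 -> [185, 327, 296, 761]
  L2: h(185,327)=(185*31+327)%997=80 h(296,761)=(296*31+761)%997=964 -> [80, 964]
  L3: h(80,964)=(80*31+964)%997=453 -> [453]
  root = 453 == target 453  ** MATCH **
Candidate C: set leaf[1] = 97 -> leaves = [82, 97, 40, 84, 7, 79, 87, 58]
  L0: [82, 97, 40, 84, 7, 79, 87, 58]
  L1: h(82,97)=(82*31+97)%997=645 h(40,84)=(40*31+84)%997=327 h(7,79)=(7*31+79)%997=296 h(87,58)=(87*31+58)%997=761 -> [645, 327, 296, 761]
  L2: h(645,327)=(645*31+327)%997=382 h(296,761)=(296*31+761)%997=964 -> [382, 964]
  L3: h(382,964)=(382*31+964)%997=842 -> [842]
  root = 842 != target 453
Candidate B produces the target root.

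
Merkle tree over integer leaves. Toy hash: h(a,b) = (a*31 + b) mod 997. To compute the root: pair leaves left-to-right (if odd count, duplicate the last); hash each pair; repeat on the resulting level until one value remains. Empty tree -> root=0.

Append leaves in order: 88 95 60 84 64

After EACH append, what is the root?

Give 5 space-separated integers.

After append 88 (leaves=[88]):
  L0: [88]
  root=88
After append 95 (leaves=[88, 95]):
  L0: [88, 95]
  L1: h(88,95)=(88*31+95)%997=829 -> [829]
  root=829
After append 60 (leaves=[88, 95, 60]):
  L0: [88, 95, 60]
  L1: h(88,95)=(88*31+95)%997=829 h(60,60)=(60*31+60)%997=923 -> [829, 923]
  L2: h(829,923)=(829*31+923)%997=700 -> [700]
  root=700
After append 84 (leaves=[88, 95, 60, 84]):
  L0: [88, 95, 60, 84]
  L1: h(88,95)=(88*31+95)%997=829 h(60,84)=(60*31+84)%997=947 -> [829, 947]
  L2: h(829,947)=(829*31+947)%997=724 -> [724]
  root=724
After append 64 (leaves=[88, 95, 60, 84, 64]):
  L0: [88, 95, 60, 84, 64]
  L1: h(88,95)=(88*31+95)%997=829 h(60,84)=(60*31+84)%997=947 h(64,64)=(64*31+64)%997=54 -> [829, 947, 54]
  L2: h(829,947)=(829*31+947)%997=724 h(54,54)=(54*31+54)%997=731 -> [724, 731]
  L3: h(724,731)=(724*31+731)%997=244 -> [244]
  root=244

Answer: 88 829 700 724 244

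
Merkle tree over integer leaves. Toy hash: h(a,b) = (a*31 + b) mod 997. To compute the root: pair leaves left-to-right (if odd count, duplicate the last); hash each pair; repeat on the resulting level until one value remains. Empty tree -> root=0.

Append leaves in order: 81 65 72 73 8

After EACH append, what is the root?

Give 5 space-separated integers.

After append 81 (leaves=[81]):
  L0: [81]
  root=81
After append 65 (leaves=[81, 65]):
  L0: [81, 65]
  L1: h(81,65)=(81*31+65)%997=582 -> [582]
  root=582
After append 72 (leaves=[81, 65, 72]):
  L0: [81, 65, 72]
  L1: h(81,65)=(81*31+65)%997=582 h(72,72)=(72*31+72)%997=310 -> [582, 310]
  L2: h(582,310)=(582*31+310)%997=406 -> [406]
  root=406
After append 73 (leaves=[81, 65, 72, 73]):
  L0: [81, 65, 72, 73]
  L1: h(81,65)=(81*31+65)%997=582 h(72,73)=(72*31+73)%997=311 -> [582, 311]
  L2: h(582,311)=(582*31+311)%997=407 -> [407]
  root=407
After append 8 (leaves=[81, 65, 72, 73, 8]):
  L0: [81, 65, 72, 73, 8]
  L1: h(81,65)=(81*31+65)%997=582 h(72,73)=(72*31+73)%997=311 h(8,8)=(8*31+8)%997=256 -> [582, 311, 256]
  L2: h(582,311)=(582*31+311)%997=407 h(256,256)=(256*31+256)%997=216 -> [407, 216]
  L3: h(407,216)=(407*31+216)%997=869 -> [869]
  root=869

Answer: 81 582 406 407 869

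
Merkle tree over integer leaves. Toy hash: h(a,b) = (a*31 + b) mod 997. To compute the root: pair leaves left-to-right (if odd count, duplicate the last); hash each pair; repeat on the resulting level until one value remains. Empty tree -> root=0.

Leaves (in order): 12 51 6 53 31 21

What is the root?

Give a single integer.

Answer: 674

Derivation:
L0: [12, 51, 6, 53, 31, 21]
L1: h(12,51)=(12*31+51)%997=423 h(6,53)=(6*31+53)%997=239 h(31,21)=(31*31+21)%997=982 -> [423, 239, 982]
L2: h(423,239)=(423*31+239)%997=391 h(982,982)=(982*31+982)%997=517 -> [391, 517]
L3: h(391,517)=(391*31+517)%997=674 -> [674]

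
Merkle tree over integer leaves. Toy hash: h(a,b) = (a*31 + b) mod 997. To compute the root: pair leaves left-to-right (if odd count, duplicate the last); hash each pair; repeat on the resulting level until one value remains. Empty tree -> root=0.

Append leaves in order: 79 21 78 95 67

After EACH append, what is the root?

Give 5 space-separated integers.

After append 79 (leaves=[79]):
  L0: [79]
  root=79
After append 21 (leaves=[79, 21]):
  L0: [79, 21]
  L1: h(79,21)=(79*31+21)%997=476 -> [476]
  root=476
After append 78 (leaves=[79, 21, 78]):
  L0: [79, 21, 78]
  L1: h(79,21)=(79*31+21)%997=476 h(78,78)=(78*31+78)%997=502 -> [476, 502]
  L2: h(476,502)=(476*31+502)%997=303 -> [303]
  root=303
After append 95 (leaves=[79, 21, 78, 95]):
  L0: [79, 21, 78, 95]
  L1: h(79,21)=(79*31+21)%997=476 h(78,95)=(78*31+95)%997=519 -> [476, 519]
  L2: h(476,519)=(476*31+519)%997=320 -> [320]
  root=320
After append 67 (leaves=[79, 21, 78, 95, 67]):
  L0: [79, 21, 78, 95, 67]
  L1: h(79,21)=(79*31+21)%997=476 h(78,95)=(78*31+95)%997=519 h(67,67)=(67*31+67)%997=150 -> [476, 519, 150]
  L2: h(476,519)=(476*31+519)%997=320 h(150,150)=(150*31+150)%997=812 -> [320, 812]
  L3: h(320,812)=(320*31+812)%997=762 -> [762]
  root=762

Answer: 79 476 303 320 762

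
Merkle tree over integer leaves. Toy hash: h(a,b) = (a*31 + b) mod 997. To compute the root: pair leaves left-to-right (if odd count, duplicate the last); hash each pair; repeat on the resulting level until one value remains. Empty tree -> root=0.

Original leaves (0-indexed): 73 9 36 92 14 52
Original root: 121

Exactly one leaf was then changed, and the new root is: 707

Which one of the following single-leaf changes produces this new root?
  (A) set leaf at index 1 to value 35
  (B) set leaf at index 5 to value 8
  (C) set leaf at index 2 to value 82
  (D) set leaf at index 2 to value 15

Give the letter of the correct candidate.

Original leaves: [73, 9, 36, 92, 14, 52]
Target new root: 707
Try each candidate change and compute the resulting root:
Candidate A: set leaf[1] = 35 -> leaves = [73, 35, 36, 92, 14, 52]
  L0: [73, 35, 36, 92, 14, 52]
  L1: h(73,35)=(73*31+35)%997=304 h(36,92)=(36*31+92)%997=211 h(14,52)=(14*31+52)%997=486 -> [304, 211, 486]
  L2: h(304,211)=(304*31+211)%997=662 h(486,486)=(486*31+486)%997=597 -> [662, 597]
  L3: h(662,597)=(662*31+597)%997=182 -> [182]
  root = 182 != target 707
Candidate B: set leaf[5] = 8 -> leaves = [73, 9, 36, 92, 14, 8]
  L0: [73, 9, 36, 92, 14, 8]
  L1: h(73,9)=(73*31+9)%997=278 h(36,92)=(36*31+92)%997=211 h(14,8)=(14*31+8)%997=442 -> [278, 211, 442]
  L2: h(278,211)=(278*31+211)%997=853 h(442,442)=(442*31+442)%997=186 -> [853, 186]
  L3: h(853,186)=(853*31+186)%997=707 -> [707]
  root = 707 == target 707  ** MATCH **
Candidate C: set leaf[2] = 82 -> leaves = [73, 9, 82, 92, 14, 52]
  L0: [73, 9, 82, 92, 14, 52]
  L1: h(73,9)=(73*31+9)%997=278 h(82,92)=(82*31+92)%997=640 h(14,52)=(14*31+52)%997=486 -> [278, 640, 486]
  L2: h(278,640)=(278*31+640)%997=285 h(486,486)=(486*31+486)%997=597 -> [285, 597]
  L3: h(285,597)=(285*31+597)%997=459 -> [459]
  root = 459 != target 707
Candidate D: set leaf[2] = 15 -> leaves = [73, 9, 15, 92, 14, 52]
  L0: [73, 9, 15, 92, 14, 52]
  L1: h(73,9)=(73*31+9)%997=278 h(15,92)=(15*31+92)%997=557 h(14,52)=(14*31+52)%997=486 -> [278, 557, 486]
  L2: h(278,557)=(278*31+557)%997=202 h(486,486)=(486*31+486)%997=597 -> [202, 597]
  L3: h(202,597)=(202*31+597)%997=877 -> [877]
  root = 877 != target 707
Candidate B produces the target root.

Answer: B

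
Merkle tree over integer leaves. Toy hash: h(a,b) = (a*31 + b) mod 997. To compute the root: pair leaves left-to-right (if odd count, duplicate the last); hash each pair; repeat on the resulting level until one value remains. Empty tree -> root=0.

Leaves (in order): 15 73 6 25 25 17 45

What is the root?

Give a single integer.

L0: [15, 73, 6, 25, 25, 17, 45]
L1: h(15,73)=(15*31+73)%997=538 h(6,25)=(6*31+25)%997=211 h(25,17)=(25*31+17)%997=792 h(45,45)=(45*31+45)%997=443 -> [538, 211, 792, 443]
L2: h(538,211)=(538*31+211)%997=937 h(792,443)=(792*31+443)%997=70 -> [937, 70]
L3: h(937,70)=(937*31+70)%997=204 -> [204]

Answer: 204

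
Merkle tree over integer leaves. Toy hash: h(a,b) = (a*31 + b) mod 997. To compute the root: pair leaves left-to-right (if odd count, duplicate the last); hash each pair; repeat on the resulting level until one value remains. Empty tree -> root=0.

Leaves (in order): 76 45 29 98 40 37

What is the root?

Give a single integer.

L0: [76, 45, 29, 98, 40, 37]
L1: h(76,45)=(76*31+45)%997=407 h(29,98)=(29*31+98)%997=0 h(40,37)=(40*31+37)%997=280 -> [407, 0, 280]
L2: h(407,0)=(407*31+0)%997=653 h(280,280)=(280*31+280)%997=984 -> [653, 984]
L3: h(653,984)=(653*31+984)%997=290 -> [290]

Answer: 290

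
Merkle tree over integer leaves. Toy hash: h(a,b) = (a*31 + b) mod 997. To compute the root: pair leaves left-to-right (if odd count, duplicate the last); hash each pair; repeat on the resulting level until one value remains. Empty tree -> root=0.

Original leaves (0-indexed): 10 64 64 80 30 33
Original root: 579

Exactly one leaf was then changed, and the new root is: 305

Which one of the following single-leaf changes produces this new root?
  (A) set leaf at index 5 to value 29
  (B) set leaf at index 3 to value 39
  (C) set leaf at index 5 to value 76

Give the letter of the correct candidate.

Answer: B

Derivation:
Original leaves: [10, 64, 64, 80, 30, 33]
Target new root: 305
Try each candidate change and compute the resulting root:
Candidate A: set leaf[5] = 29 -> leaves = [10, 64, 64, 80, 30, 29]
  L0: [10, 64, 64, 80, 30, 29]
  L1: h(10,64)=(10*31+64)%997=374 h(64,80)=(64*31+80)%997=70 h(30,29)=(30*31+29)%997=959 -> [374, 70, 959]
  L2: h(374,70)=(374*31+70)%997=697 h(959,959)=(959*31+959)%997=778 -> [697, 778]
  L3: h(697,778)=(697*31+778)%997=451 -> [451]
  root = 451 != target 305
Candidate B: set leaf[3] = 39 -> leaves = [10, 64, 64, 39, 30, 33]
  L0: [10, 64, 64, 39, 30, 33]
  L1: h(10,64)=(10*31+64)%997=374 h(64,39)=(64*31+39)%997=29 h(30,33)=(30*31+33)%997=963 -> [374, 29, 963]
  L2: h(374,29)=(374*31+29)%997=656 h(963,963)=(963*31+963)%997=906 -> [656, 906]
  L3: h(656,906)=(656*31+906)%997=305 -> [305]
  root = 305 == target 305  ** MATCH **
Candidate C: set leaf[5] = 76 -> leaves = [10, 64, 64, 80, 30, 76]
  L0: [10, 64, 64, 80, 30, 76]
  L1: h(10,64)=(10*31+64)%997=374 h(64,80)=(64*31+80)%997=70 h(30,76)=(30*31+76)%997=9 -> [374, 70, 9]
  L2: h(374,70)=(374*31+70)%997=697 h(9,9)=(9*31+9)%997=288 -> [697, 288]
  L3: h(697,288)=(697*31+288)%997=958 -> [958]
  root = 958 != target 305
Candidate B produces the target root.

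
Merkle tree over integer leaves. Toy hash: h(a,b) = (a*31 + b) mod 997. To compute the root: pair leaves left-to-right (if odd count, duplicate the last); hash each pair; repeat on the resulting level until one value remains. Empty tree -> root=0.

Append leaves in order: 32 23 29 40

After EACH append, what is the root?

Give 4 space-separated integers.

After append 32 (leaves=[32]):
  L0: [32]
  root=32
After append 23 (leaves=[32, 23]):
  L0: [32, 23]
  L1: h(32,23)=(32*31+23)%997=18 -> [18]
  root=18
After append 29 (leaves=[32, 23, 29]):
  L0: [32, 23, 29]
  L1: h(32,23)=(32*31+23)%997=18 h(29,29)=(29*31+29)%997=928 -> [18, 928]
  L2: h(18,928)=(18*31+928)%997=489 -> [489]
  root=489
After append 40 (leaves=[32, 23, 29, 40]):
  L0: [32, 23, 29, 40]
  L1: h(32,23)=(32*31+23)%997=18 h(29,40)=(29*31+40)%997=939 -> [18, 939]
  L2: h(18,939)=(18*31+939)%997=500 -> [500]
  root=500

Answer: 32 18 489 500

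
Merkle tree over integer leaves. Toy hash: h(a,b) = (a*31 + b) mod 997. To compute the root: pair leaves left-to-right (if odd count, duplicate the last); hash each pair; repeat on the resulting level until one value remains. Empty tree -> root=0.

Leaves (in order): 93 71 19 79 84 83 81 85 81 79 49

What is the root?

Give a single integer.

L0: [93, 71, 19, 79, 84, 83, 81, 85, 81, 79, 49]
L1: h(93,71)=(93*31+71)%997=960 h(19,79)=(19*31+79)%997=668 h(84,83)=(84*31+83)%997=693 h(81,85)=(81*31+85)%997=602 h(81,79)=(81*31+79)%997=596 h(49,49)=(49*31+49)%997=571 -> [960, 668, 693, 602, 596, 571]
L2: h(960,668)=(960*31+668)%997=518 h(693,602)=(693*31+602)%997=151 h(596,571)=(596*31+571)%997=104 -> [518, 151, 104]
L3: h(518,151)=(518*31+151)%997=257 h(104,104)=(104*31+104)%997=337 -> [257, 337]
L4: h(257,337)=(257*31+337)%997=328 -> [328]

Answer: 328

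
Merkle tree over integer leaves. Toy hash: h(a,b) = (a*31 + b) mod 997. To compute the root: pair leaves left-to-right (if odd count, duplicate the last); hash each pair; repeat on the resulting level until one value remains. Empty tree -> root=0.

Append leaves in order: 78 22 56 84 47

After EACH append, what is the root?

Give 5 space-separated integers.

After append 78 (leaves=[78]):
  L0: [78]
  root=78
After append 22 (leaves=[78, 22]):
  L0: [78, 22]
  L1: h(78,22)=(78*31+22)%997=446 -> [446]
  root=446
After append 56 (leaves=[78, 22, 56]):
  L0: [78, 22, 56]
  L1: h(78,22)=(78*31+22)%997=446 h(56,56)=(56*31+56)%997=795 -> [446, 795]
  L2: h(446,795)=(446*31+795)%997=663 -> [663]
  root=663
After append 84 (leaves=[78, 22, 56, 84]):
  L0: [78, 22, 56, 84]
  L1: h(78,22)=(78*31+22)%997=446 h(56,84)=(56*31+84)%997=823 -> [446, 823]
  L2: h(446,823)=(446*31+823)%997=691 -> [691]
  root=691
After append 47 (leaves=[78, 22, 56, 84, 47]):
  L0: [78, 22, 56, 84, 47]
  L1: h(78,22)=(78*31+22)%997=446 h(56,84)=(56*31+84)%997=823 h(47,47)=(47*31+47)%997=507 -> [446, 823, 507]
  L2: h(446,823)=(446*31+823)%997=691 h(507,507)=(507*31+507)%997=272 -> [691, 272]
  L3: h(691,272)=(691*31+272)%997=756 -> [756]
  root=756

Answer: 78 446 663 691 756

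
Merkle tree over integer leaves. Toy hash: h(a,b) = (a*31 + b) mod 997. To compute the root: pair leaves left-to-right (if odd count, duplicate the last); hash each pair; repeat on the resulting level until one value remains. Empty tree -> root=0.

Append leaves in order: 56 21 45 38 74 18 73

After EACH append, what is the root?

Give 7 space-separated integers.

After append 56 (leaves=[56]):
  L0: [56]
  root=56
After append 21 (leaves=[56, 21]):
  L0: [56, 21]
  L1: h(56,21)=(56*31+21)%997=760 -> [760]
  root=760
After append 45 (leaves=[56, 21, 45]):
  L0: [56, 21, 45]
  L1: h(56,21)=(56*31+21)%997=760 h(45,45)=(45*31+45)%997=443 -> [760, 443]
  L2: h(760,443)=(760*31+443)%997=75 -> [75]
  root=75
After append 38 (leaves=[56, 21, 45, 38]):
  L0: [56, 21, 45, 38]
  L1: h(56,21)=(56*31+21)%997=760 h(45,38)=(45*31+38)%997=436 -> [760, 436]
  L2: h(760,436)=(760*31+436)%997=68 -> [68]
  root=68
After append 74 (leaves=[56, 21, 45, 38, 74]):
  L0: [56, 21, 45, 38, 74]
  L1: h(56,21)=(56*31+21)%997=760 h(45,38)=(45*31+38)%997=436 h(74,74)=(74*31+74)%997=374 -> [760, 436, 374]
  L2: h(760,436)=(760*31+436)%997=68 h(374,374)=(374*31+374)%997=4 -> [68, 4]
  L3: h(68,4)=(68*31+4)%997=118 -> [118]
  root=118
After append 18 (leaves=[56, 21, 45, 38, 74, 18]):
  L0: [56, 21, 45, 38, 74, 18]
  L1: h(56,21)=(56*31+21)%997=760 h(45,38)=(45*31+38)%997=436 h(74,18)=(74*31+18)%997=318 -> [760, 436, 318]
  L2: h(760,436)=(760*31+436)%997=68 h(318,318)=(318*31+318)%997=206 -> [68, 206]
  L3: h(68,206)=(68*31+206)%997=320 -> [320]
  root=320
After append 73 (leaves=[56, 21, 45, 38, 74, 18, 73]):
  L0: [56, 21, 45, 38, 74, 18, 73]
  L1: h(56,21)=(56*31+21)%997=760 h(45,38)=(45*31+38)%997=436 h(74,18)=(74*31+18)%997=318 h(73,73)=(73*31+73)%997=342 -> [760, 436, 318, 342]
  L2: h(760,436)=(760*31+436)%997=68 h(318,342)=(318*31+342)%997=230 -> [68, 230]
  L3: h(68,230)=(68*31+230)%997=344 -> [344]
  root=344

Answer: 56 760 75 68 118 320 344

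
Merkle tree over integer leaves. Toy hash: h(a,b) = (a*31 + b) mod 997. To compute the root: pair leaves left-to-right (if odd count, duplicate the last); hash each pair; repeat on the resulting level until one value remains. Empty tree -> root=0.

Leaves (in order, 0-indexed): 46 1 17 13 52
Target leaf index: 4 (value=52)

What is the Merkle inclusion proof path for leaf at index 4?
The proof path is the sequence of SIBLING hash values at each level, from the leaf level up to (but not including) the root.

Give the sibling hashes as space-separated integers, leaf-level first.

L0 (leaves): [46, 1, 17, 13, 52], target index=4
L1: h(46,1)=(46*31+1)%997=430 [pair 0] h(17,13)=(17*31+13)%997=540 [pair 1] h(52,52)=(52*31+52)%997=667 [pair 2] -> [430, 540, 667]
  Sibling for proof at L0: 52
L2: h(430,540)=(430*31+540)%997=909 [pair 0] h(667,667)=(667*31+667)%997=407 [pair 1] -> [909, 407]
  Sibling for proof at L1: 667
L3: h(909,407)=(909*31+407)%997=670 [pair 0] -> [670]
  Sibling for proof at L2: 909
Root: 670
Proof path (sibling hashes from leaf to root): [52, 667, 909]

Answer: 52 667 909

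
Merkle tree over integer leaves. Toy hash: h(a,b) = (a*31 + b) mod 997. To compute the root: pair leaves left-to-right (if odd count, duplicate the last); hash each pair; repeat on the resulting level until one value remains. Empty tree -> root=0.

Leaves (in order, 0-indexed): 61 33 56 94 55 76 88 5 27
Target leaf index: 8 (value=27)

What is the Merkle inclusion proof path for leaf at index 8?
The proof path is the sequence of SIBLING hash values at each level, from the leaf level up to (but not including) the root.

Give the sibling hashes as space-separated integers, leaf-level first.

L0 (leaves): [61, 33, 56, 94, 55, 76, 88, 5, 27], target index=8
L1: h(61,33)=(61*31+33)%997=927 [pair 0] h(56,94)=(56*31+94)%997=833 [pair 1] h(55,76)=(55*31+76)%997=784 [pair 2] h(88,5)=(88*31+5)%997=739 [pair 3] h(27,27)=(27*31+27)%997=864 [pair 4] -> [927, 833, 784, 739, 864]
  Sibling for proof at L0: 27
L2: h(927,833)=(927*31+833)%997=657 [pair 0] h(784,739)=(784*31+739)%997=118 [pair 1] h(864,864)=(864*31+864)%997=729 [pair 2] -> [657, 118, 729]
  Sibling for proof at L1: 864
L3: h(657,118)=(657*31+118)%997=545 [pair 0] h(729,729)=(729*31+729)%997=397 [pair 1] -> [545, 397]
  Sibling for proof at L2: 729
L4: h(545,397)=(545*31+397)%997=343 [pair 0] -> [343]
  Sibling for proof at L3: 545
Root: 343
Proof path (sibling hashes from leaf to root): [27, 864, 729, 545]

Answer: 27 864 729 545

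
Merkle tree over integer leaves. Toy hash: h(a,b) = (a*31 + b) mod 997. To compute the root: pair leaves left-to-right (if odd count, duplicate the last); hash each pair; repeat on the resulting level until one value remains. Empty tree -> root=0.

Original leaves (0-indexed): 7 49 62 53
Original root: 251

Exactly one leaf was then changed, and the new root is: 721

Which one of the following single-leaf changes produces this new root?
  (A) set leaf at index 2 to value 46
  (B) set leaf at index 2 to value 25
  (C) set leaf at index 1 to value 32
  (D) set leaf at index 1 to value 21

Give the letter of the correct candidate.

Original leaves: [7, 49, 62, 53]
Target new root: 721
Try each candidate change and compute the resulting root:
Candidate A: set leaf[2] = 46 -> leaves = [7, 49, 46, 53]
  L0: [7, 49, 46, 53]
  L1: h(7,49)=(7*31+49)%997=266 h(46,53)=(46*31+53)%997=482 -> [266, 482]
  L2: h(266,482)=(266*31+482)%997=752 -> [752]
  root = 752 != target 721
Candidate B: set leaf[2] = 25 -> leaves = [7, 49, 25, 53]
  L0: [7, 49, 25, 53]
  L1: h(7,49)=(7*31+49)%997=266 h(25,53)=(25*31+53)%997=828 -> [266, 828]
  L2: h(266,828)=(266*31+828)%997=101 -> [101]
  root = 101 != target 721
Candidate C: set leaf[1] = 32 -> leaves = [7, 32, 62, 53]
  L0: [7, 32, 62, 53]
  L1: h(7,32)=(7*31+32)%997=249 h(62,53)=(62*31+53)%997=978 -> [249, 978]
  L2: h(249,978)=(249*31+978)%997=721 -> [721]
  root = 721 == target 721  ** MATCH **
Candidate D: set leaf[1] = 21 -> leaves = [7, 21, 62, 53]
  L0: [7, 21, 62, 53]
  L1: h(7,21)=(7*31+21)%997=238 h(62,53)=(62*31+53)%997=978 -> [238, 978]
  L2: h(238,978)=(238*31+978)%997=380 -> [380]
  root = 380 != target 721
Candidate C produces the target root.

Answer: C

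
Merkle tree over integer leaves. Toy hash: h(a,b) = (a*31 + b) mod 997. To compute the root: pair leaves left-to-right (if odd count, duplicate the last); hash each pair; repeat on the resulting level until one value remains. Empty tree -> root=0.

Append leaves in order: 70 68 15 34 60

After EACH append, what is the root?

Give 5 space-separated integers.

Answer: 70 244 68 87 329

Derivation:
After append 70 (leaves=[70]):
  L0: [70]
  root=70
After append 68 (leaves=[70, 68]):
  L0: [70, 68]
  L1: h(70,68)=(70*31+68)%997=244 -> [244]
  root=244
After append 15 (leaves=[70, 68, 15]):
  L0: [70, 68, 15]
  L1: h(70,68)=(70*31+68)%997=244 h(15,15)=(15*31+15)%997=480 -> [244, 480]
  L2: h(244,480)=(244*31+480)%997=68 -> [68]
  root=68
After append 34 (leaves=[70, 68, 15, 34]):
  L0: [70, 68, 15, 34]
  L1: h(70,68)=(70*31+68)%997=244 h(15,34)=(15*31+34)%997=499 -> [244, 499]
  L2: h(244,499)=(244*31+499)%997=87 -> [87]
  root=87
After append 60 (leaves=[70, 68, 15, 34, 60]):
  L0: [70, 68, 15, 34, 60]
  L1: h(70,68)=(70*31+68)%997=244 h(15,34)=(15*31+34)%997=499 h(60,60)=(60*31+60)%997=923 -> [244, 499, 923]
  L2: h(244,499)=(244*31+499)%997=87 h(923,923)=(923*31+923)%997=623 -> [87, 623]
  L3: h(87,623)=(87*31+623)%997=329 -> [329]
  root=329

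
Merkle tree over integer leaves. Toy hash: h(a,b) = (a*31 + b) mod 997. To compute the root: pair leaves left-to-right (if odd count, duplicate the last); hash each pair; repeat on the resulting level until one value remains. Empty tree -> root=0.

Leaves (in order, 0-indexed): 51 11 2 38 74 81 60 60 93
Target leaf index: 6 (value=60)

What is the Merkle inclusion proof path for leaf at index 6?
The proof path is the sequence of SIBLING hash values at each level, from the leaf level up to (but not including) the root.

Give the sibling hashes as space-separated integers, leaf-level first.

L0 (leaves): [51, 11, 2, 38, 74, 81, 60, 60, 93], target index=6
L1: h(51,11)=(51*31+11)%997=595 [pair 0] h(2,38)=(2*31+38)%997=100 [pair 1] h(74,81)=(74*31+81)%997=381 [pair 2] h(60,60)=(60*31+60)%997=923 [pair 3] h(93,93)=(93*31+93)%997=982 [pair 4] -> [595, 100, 381, 923, 982]
  Sibling for proof at L0: 60
L2: h(595,100)=(595*31+100)%997=599 [pair 0] h(381,923)=(381*31+923)%997=770 [pair 1] h(982,982)=(982*31+982)%997=517 [pair 2] -> [599, 770, 517]
  Sibling for proof at L1: 381
L3: h(599,770)=(599*31+770)%997=396 [pair 0] h(517,517)=(517*31+517)%997=592 [pair 1] -> [396, 592]
  Sibling for proof at L2: 599
L4: h(396,592)=(396*31+592)%997=904 [pair 0] -> [904]
  Sibling for proof at L3: 592
Root: 904
Proof path (sibling hashes from leaf to root): [60, 381, 599, 592]

Answer: 60 381 599 592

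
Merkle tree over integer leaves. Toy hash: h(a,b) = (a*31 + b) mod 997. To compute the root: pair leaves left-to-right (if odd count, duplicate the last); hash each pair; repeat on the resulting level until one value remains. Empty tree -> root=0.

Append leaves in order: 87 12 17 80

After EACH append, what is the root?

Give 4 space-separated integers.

After append 87 (leaves=[87]):
  L0: [87]
  root=87
After append 12 (leaves=[87, 12]):
  L0: [87, 12]
  L1: h(87,12)=(87*31+12)%997=715 -> [715]
  root=715
After append 17 (leaves=[87, 12, 17]):
  L0: [87, 12, 17]
  L1: h(87,12)=(87*31+12)%997=715 h(17,17)=(17*31+17)%997=544 -> [715, 544]
  L2: h(715,544)=(715*31+544)%997=775 -> [775]
  root=775
After append 80 (leaves=[87, 12, 17, 80]):
  L0: [87, 12, 17, 80]
  L1: h(87,12)=(87*31+12)%997=715 h(17,80)=(17*31+80)%997=607 -> [715, 607]
  L2: h(715,607)=(715*31+607)%997=838 -> [838]
  root=838

Answer: 87 715 775 838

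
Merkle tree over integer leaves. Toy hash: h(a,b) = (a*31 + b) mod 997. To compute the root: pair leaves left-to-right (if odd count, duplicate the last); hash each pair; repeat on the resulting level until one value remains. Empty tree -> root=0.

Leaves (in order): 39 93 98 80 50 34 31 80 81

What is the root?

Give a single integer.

L0: [39, 93, 98, 80, 50, 34, 31, 80, 81]
L1: h(39,93)=(39*31+93)%997=305 h(98,80)=(98*31+80)%997=127 h(50,34)=(50*31+34)%997=587 h(31,80)=(31*31+80)%997=44 h(81,81)=(81*31+81)%997=598 -> [305, 127, 587, 44, 598]
L2: h(305,127)=(305*31+127)%997=609 h(587,44)=(587*31+44)%997=295 h(598,598)=(598*31+598)%997=193 -> [609, 295, 193]
L3: h(609,295)=(609*31+295)%997=231 h(193,193)=(193*31+193)%997=194 -> [231, 194]
L4: h(231,194)=(231*31+194)%997=376 -> [376]

Answer: 376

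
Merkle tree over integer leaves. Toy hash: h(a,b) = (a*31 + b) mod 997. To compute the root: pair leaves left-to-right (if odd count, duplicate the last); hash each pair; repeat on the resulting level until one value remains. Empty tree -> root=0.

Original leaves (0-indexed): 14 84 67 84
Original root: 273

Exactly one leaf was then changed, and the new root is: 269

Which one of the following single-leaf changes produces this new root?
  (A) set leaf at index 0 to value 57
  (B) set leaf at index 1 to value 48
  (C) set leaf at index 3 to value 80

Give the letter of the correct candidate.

Original leaves: [14, 84, 67, 84]
Target new root: 269
Try each candidate change and compute the resulting root:
Candidate A: set leaf[0] = 57 -> leaves = [57, 84, 67, 84]
  L0: [57, 84, 67, 84]
  L1: h(57,84)=(57*31+84)%997=854 h(67,84)=(67*31+84)%997=167 -> [854, 167]
  L2: h(854,167)=(854*31+167)%997=719 -> [719]
  root = 719 != target 269
Candidate B: set leaf[1] = 48 -> leaves = [14, 48, 67, 84]
  L0: [14, 48, 67, 84]
  L1: h(14,48)=(14*31+48)%997=482 h(67,84)=(67*31+84)%997=167 -> [482, 167]
  L2: h(482,167)=(482*31+167)%997=154 -> [154]
  root = 154 != target 269
Candidate C: set leaf[3] = 80 -> leaves = [14, 84, 67, 80]
  L0: [14, 84, 67, 80]
  L1: h(14,84)=(14*31+84)%997=518 h(67,80)=(67*31+80)%997=163 -> [518, 163]
  L2: h(518,163)=(518*31+163)%997=269 -> [269]
  root = 269 == target 269  ** MATCH **
Candidate C produces the target root.

Answer: C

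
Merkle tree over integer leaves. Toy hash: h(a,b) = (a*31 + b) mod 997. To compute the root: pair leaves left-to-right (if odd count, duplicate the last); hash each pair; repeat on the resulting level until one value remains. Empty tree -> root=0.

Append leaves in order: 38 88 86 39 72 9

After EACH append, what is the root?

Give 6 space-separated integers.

Answer: 38 269 124 77 343 321

Derivation:
After append 38 (leaves=[38]):
  L0: [38]
  root=38
After append 88 (leaves=[38, 88]):
  L0: [38, 88]
  L1: h(38,88)=(38*31+88)%997=269 -> [269]
  root=269
After append 86 (leaves=[38, 88, 86]):
  L0: [38, 88, 86]
  L1: h(38,88)=(38*31+88)%997=269 h(86,86)=(86*31+86)%997=758 -> [269, 758]
  L2: h(269,758)=(269*31+758)%997=124 -> [124]
  root=124
After append 39 (leaves=[38, 88, 86, 39]):
  L0: [38, 88, 86, 39]
  L1: h(38,88)=(38*31+88)%997=269 h(86,39)=(86*31+39)%997=711 -> [269, 711]
  L2: h(269,711)=(269*31+711)%997=77 -> [77]
  root=77
After append 72 (leaves=[38, 88, 86, 39, 72]):
  L0: [38, 88, 86, 39, 72]
  L1: h(38,88)=(38*31+88)%997=269 h(86,39)=(86*31+39)%997=711 h(72,72)=(72*31+72)%997=310 -> [269, 711, 310]
  L2: h(269,711)=(269*31+711)%997=77 h(310,310)=(310*31+310)%997=947 -> [77, 947]
  L3: h(77,947)=(77*31+947)%997=343 -> [343]
  root=343
After append 9 (leaves=[38, 88, 86, 39, 72, 9]):
  L0: [38, 88, 86, 39, 72, 9]
  L1: h(38,88)=(38*31+88)%997=269 h(86,39)=(86*31+39)%997=711 h(72,9)=(72*31+9)%997=247 -> [269, 711, 247]
  L2: h(269,711)=(269*31+711)%997=77 h(247,247)=(247*31+247)%997=925 -> [77, 925]
  L3: h(77,925)=(77*31+925)%997=321 -> [321]
  root=321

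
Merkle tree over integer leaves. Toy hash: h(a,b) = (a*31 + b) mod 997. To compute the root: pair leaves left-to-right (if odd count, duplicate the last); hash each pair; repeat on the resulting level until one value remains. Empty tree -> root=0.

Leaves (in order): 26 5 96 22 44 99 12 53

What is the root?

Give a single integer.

Answer: 847

Derivation:
L0: [26, 5, 96, 22, 44, 99, 12, 53]
L1: h(26,5)=(26*31+5)%997=811 h(96,22)=(96*31+22)%997=7 h(44,99)=(44*31+99)%997=466 h(12,53)=(12*31+53)%997=425 -> [811, 7, 466, 425]
L2: h(811,7)=(811*31+7)%997=223 h(466,425)=(466*31+425)%997=913 -> [223, 913]
L3: h(223,913)=(223*31+913)%997=847 -> [847]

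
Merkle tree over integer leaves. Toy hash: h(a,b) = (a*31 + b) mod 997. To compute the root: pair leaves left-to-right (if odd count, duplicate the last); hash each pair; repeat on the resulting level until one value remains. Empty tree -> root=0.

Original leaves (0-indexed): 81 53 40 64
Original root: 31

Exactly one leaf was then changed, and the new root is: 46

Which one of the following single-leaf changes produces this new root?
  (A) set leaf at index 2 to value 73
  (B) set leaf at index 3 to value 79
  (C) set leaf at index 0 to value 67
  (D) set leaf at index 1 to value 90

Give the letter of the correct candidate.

Answer: B

Derivation:
Original leaves: [81, 53, 40, 64]
Target new root: 46
Try each candidate change and compute the resulting root:
Candidate A: set leaf[2] = 73 -> leaves = [81, 53, 73, 64]
  L0: [81, 53, 73, 64]
  L1: h(81,53)=(81*31+53)%997=570 h(73,64)=(73*31+64)%997=333 -> [570, 333]
  L2: h(570,333)=(570*31+333)%997=57 -> [57]
  root = 57 != target 46
Candidate B: set leaf[3] = 79 -> leaves = [81, 53, 40, 79]
  L0: [81, 53, 40, 79]
  L1: h(81,53)=(81*31+53)%997=570 h(40,79)=(40*31+79)%997=322 -> [570, 322]
  L2: h(570,322)=(570*31+322)%997=46 -> [46]
  root = 46 == target 46  ** MATCH **
Candidate C: set leaf[0] = 67 -> leaves = [67, 53, 40, 64]
  L0: [67, 53, 40, 64]
  L1: h(67,53)=(67*31+53)%997=136 h(40,64)=(40*31+64)%997=307 -> [136, 307]
  L2: h(136,307)=(136*31+307)%997=535 -> [535]
  root = 535 != target 46
Candidate D: set leaf[1] = 90 -> leaves = [81, 90, 40, 64]
  L0: [81, 90, 40, 64]
  L1: h(81,90)=(81*31+90)%997=607 h(40,64)=(40*31+64)%997=307 -> [607, 307]
  L2: h(607,307)=(607*31+307)%997=181 -> [181]
  root = 181 != target 46
Candidate B produces the target root.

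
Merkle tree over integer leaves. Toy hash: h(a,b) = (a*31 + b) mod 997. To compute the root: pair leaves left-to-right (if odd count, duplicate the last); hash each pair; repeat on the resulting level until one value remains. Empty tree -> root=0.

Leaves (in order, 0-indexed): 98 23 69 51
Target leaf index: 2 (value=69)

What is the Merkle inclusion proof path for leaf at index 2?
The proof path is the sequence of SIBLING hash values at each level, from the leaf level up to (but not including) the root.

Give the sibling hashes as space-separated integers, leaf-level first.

L0 (leaves): [98, 23, 69, 51], target index=2
L1: h(98,23)=(98*31+23)%997=70 [pair 0] h(69,51)=(69*31+51)%997=196 [pair 1] -> [70, 196]
  Sibling for proof at L0: 51
L2: h(70,196)=(70*31+196)%997=372 [pair 0] -> [372]
  Sibling for proof at L1: 70
Root: 372
Proof path (sibling hashes from leaf to root): [51, 70]

Answer: 51 70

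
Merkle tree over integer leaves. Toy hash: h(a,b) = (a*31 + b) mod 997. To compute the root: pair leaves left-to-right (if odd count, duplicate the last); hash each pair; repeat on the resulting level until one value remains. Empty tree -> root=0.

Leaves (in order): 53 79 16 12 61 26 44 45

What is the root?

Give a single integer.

Answer: 634

Derivation:
L0: [53, 79, 16, 12, 61, 26, 44, 45]
L1: h(53,79)=(53*31+79)%997=725 h(16,12)=(16*31+12)%997=508 h(61,26)=(61*31+26)%997=920 h(44,45)=(44*31+45)%997=412 -> [725, 508, 920, 412]
L2: h(725,508)=(725*31+508)%997=52 h(920,412)=(920*31+412)%997=19 -> [52, 19]
L3: h(52,19)=(52*31+19)%997=634 -> [634]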